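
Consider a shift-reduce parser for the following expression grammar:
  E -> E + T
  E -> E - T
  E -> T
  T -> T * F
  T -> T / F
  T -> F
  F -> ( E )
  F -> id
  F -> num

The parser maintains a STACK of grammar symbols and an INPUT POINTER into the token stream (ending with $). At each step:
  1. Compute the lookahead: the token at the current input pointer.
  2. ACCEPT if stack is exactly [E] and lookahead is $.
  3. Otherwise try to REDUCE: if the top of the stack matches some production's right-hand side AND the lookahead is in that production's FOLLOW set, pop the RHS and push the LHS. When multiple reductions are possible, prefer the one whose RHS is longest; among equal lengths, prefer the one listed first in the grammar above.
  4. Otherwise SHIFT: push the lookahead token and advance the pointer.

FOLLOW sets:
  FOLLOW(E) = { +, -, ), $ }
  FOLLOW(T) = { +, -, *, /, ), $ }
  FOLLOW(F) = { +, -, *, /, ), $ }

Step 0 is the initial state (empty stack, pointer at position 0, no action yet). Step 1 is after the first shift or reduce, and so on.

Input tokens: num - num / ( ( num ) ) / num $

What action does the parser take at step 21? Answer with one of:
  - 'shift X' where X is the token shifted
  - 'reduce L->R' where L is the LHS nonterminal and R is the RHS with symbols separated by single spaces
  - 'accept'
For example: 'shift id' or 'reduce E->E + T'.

Answer: reduce F->( E )

Derivation:
Step 1: shift num. Stack=[num] ptr=1 lookahead=- remaining=[- num / ( ( num ) ) / num $]
Step 2: reduce F->num. Stack=[F] ptr=1 lookahead=- remaining=[- num / ( ( num ) ) / num $]
Step 3: reduce T->F. Stack=[T] ptr=1 lookahead=- remaining=[- num / ( ( num ) ) / num $]
Step 4: reduce E->T. Stack=[E] ptr=1 lookahead=- remaining=[- num / ( ( num ) ) / num $]
Step 5: shift -. Stack=[E -] ptr=2 lookahead=num remaining=[num / ( ( num ) ) / num $]
Step 6: shift num. Stack=[E - num] ptr=3 lookahead=/ remaining=[/ ( ( num ) ) / num $]
Step 7: reduce F->num. Stack=[E - F] ptr=3 lookahead=/ remaining=[/ ( ( num ) ) / num $]
Step 8: reduce T->F. Stack=[E - T] ptr=3 lookahead=/ remaining=[/ ( ( num ) ) / num $]
Step 9: shift /. Stack=[E - T /] ptr=4 lookahead=( remaining=[( ( num ) ) / num $]
Step 10: shift (. Stack=[E - T / (] ptr=5 lookahead=( remaining=[( num ) ) / num $]
Step 11: shift (. Stack=[E - T / ( (] ptr=6 lookahead=num remaining=[num ) ) / num $]
Step 12: shift num. Stack=[E - T / ( ( num] ptr=7 lookahead=) remaining=[) ) / num $]
Step 13: reduce F->num. Stack=[E - T / ( ( F] ptr=7 lookahead=) remaining=[) ) / num $]
Step 14: reduce T->F. Stack=[E - T / ( ( T] ptr=7 lookahead=) remaining=[) ) / num $]
Step 15: reduce E->T. Stack=[E - T / ( ( E] ptr=7 lookahead=) remaining=[) ) / num $]
Step 16: shift ). Stack=[E - T / ( ( E )] ptr=8 lookahead=) remaining=[) / num $]
Step 17: reduce F->( E ). Stack=[E - T / ( F] ptr=8 lookahead=) remaining=[) / num $]
Step 18: reduce T->F. Stack=[E - T / ( T] ptr=8 lookahead=) remaining=[) / num $]
Step 19: reduce E->T. Stack=[E - T / ( E] ptr=8 lookahead=) remaining=[) / num $]
Step 20: shift ). Stack=[E - T / ( E )] ptr=9 lookahead=/ remaining=[/ num $]
Step 21: reduce F->( E ). Stack=[E - T / F] ptr=9 lookahead=/ remaining=[/ num $]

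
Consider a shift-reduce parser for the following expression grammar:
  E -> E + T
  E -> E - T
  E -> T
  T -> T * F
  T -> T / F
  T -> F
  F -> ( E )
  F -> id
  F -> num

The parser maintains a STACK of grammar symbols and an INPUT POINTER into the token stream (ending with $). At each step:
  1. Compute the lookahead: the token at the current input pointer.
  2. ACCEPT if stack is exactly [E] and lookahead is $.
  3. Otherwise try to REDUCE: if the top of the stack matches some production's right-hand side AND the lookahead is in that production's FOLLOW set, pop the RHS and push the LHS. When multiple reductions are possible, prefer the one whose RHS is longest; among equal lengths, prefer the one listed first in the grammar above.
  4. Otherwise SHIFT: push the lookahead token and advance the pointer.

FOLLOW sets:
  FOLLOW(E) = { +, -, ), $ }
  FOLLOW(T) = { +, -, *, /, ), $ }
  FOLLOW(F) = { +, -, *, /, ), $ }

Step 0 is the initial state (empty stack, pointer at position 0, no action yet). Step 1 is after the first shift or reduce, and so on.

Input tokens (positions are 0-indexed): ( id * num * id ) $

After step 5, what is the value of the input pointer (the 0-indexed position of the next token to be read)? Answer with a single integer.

Answer: 3

Derivation:
Step 1: shift (. Stack=[(] ptr=1 lookahead=id remaining=[id * num * id ) $]
Step 2: shift id. Stack=[( id] ptr=2 lookahead=* remaining=[* num * id ) $]
Step 3: reduce F->id. Stack=[( F] ptr=2 lookahead=* remaining=[* num * id ) $]
Step 4: reduce T->F. Stack=[( T] ptr=2 lookahead=* remaining=[* num * id ) $]
Step 5: shift *. Stack=[( T *] ptr=3 lookahead=num remaining=[num * id ) $]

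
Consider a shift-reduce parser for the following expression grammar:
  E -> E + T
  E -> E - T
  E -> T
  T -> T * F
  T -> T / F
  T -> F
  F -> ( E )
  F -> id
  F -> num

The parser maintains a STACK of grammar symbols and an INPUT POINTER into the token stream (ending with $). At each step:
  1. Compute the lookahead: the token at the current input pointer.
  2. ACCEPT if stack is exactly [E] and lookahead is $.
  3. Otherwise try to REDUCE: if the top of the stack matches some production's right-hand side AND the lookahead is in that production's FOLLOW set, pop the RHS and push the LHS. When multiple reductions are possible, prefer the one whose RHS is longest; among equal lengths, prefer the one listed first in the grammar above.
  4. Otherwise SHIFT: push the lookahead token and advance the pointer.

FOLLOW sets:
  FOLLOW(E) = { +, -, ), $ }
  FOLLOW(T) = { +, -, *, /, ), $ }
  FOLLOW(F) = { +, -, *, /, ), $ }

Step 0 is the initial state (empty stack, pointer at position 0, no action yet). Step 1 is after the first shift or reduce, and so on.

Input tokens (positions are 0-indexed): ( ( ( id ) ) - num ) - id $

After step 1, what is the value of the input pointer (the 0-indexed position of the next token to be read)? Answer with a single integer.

Step 1: shift (. Stack=[(] ptr=1 lookahead=( remaining=[( ( id ) ) - num ) - id $]

Answer: 1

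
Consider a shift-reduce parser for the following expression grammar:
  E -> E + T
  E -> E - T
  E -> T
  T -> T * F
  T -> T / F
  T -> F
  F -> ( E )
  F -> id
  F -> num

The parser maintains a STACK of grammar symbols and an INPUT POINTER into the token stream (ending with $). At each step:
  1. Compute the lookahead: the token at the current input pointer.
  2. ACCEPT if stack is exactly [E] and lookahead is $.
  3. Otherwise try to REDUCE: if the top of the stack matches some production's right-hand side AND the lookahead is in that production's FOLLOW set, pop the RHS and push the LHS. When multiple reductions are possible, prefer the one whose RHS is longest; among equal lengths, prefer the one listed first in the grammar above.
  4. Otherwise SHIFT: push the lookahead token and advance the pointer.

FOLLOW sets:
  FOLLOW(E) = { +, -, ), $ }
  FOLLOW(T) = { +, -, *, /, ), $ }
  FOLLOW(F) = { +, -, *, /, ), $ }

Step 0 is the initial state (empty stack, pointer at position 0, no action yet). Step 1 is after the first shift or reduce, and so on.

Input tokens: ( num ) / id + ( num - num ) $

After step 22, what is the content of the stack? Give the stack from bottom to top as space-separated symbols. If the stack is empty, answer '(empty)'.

Step 1: shift (. Stack=[(] ptr=1 lookahead=num remaining=[num ) / id + ( num - num ) $]
Step 2: shift num. Stack=[( num] ptr=2 lookahead=) remaining=[) / id + ( num - num ) $]
Step 3: reduce F->num. Stack=[( F] ptr=2 lookahead=) remaining=[) / id + ( num - num ) $]
Step 4: reduce T->F. Stack=[( T] ptr=2 lookahead=) remaining=[) / id + ( num - num ) $]
Step 5: reduce E->T. Stack=[( E] ptr=2 lookahead=) remaining=[) / id + ( num - num ) $]
Step 6: shift ). Stack=[( E )] ptr=3 lookahead=/ remaining=[/ id + ( num - num ) $]
Step 7: reduce F->( E ). Stack=[F] ptr=3 lookahead=/ remaining=[/ id + ( num - num ) $]
Step 8: reduce T->F. Stack=[T] ptr=3 lookahead=/ remaining=[/ id + ( num - num ) $]
Step 9: shift /. Stack=[T /] ptr=4 lookahead=id remaining=[id + ( num - num ) $]
Step 10: shift id. Stack=[T / id] ptr=5 lookahead=+ remaining=[+ ( num - num ) $]
Step 11: reduce F->id. Stack=[T / F] ptr=5 lookahead=+ remaining=[+ ( num - num ) $]
Step 12: reduce T->T / F. Stack=[T] ptr=5 lookahead=+ remaining=[+ ( num - num ) $]
Step 13: reduce E->T. Stack=[E] ptr=5 lookahead=+ remaining=[+ ( num - num ) $]
Step 14: shift +. Stack=[E +] ptr=6 lookahead=( remaining=[( num - num ) $]
Step 15: shift (. Stack=[E + (] ptr=7 lookahead=num remaining=[num - num ) $]
Step 16: shift num. Stack=[E + ( num] ptr=8 lookahead=- remaining=[- num ) $]
Step 17: reduce F->num. Stack=[E + ( F] ptr=8 lookahead=- remaining=[- num ) $]
Step 18: reduce T->F. Stack=[E + ( T] ptr=8 lookahead=- remaining=[- num ) $]
Step 19: reduce E->T. Stack=[E + ( E] ptr=8 lookahead=- remaining=[- num ) $]
Step 20: shift -. Stack=[E + ( E -] ptr=9 lookahead=num remaining=[num ) $]
Step 21: shift num. Stack=[E + ( E - num] ptr=10 lookahead=) remaining=[) $]
Step 22: reduce F->num. Stack=[E + ( E - F] ptr=10 lookahead=) remaining=[) $]

Answer: E + ( E - F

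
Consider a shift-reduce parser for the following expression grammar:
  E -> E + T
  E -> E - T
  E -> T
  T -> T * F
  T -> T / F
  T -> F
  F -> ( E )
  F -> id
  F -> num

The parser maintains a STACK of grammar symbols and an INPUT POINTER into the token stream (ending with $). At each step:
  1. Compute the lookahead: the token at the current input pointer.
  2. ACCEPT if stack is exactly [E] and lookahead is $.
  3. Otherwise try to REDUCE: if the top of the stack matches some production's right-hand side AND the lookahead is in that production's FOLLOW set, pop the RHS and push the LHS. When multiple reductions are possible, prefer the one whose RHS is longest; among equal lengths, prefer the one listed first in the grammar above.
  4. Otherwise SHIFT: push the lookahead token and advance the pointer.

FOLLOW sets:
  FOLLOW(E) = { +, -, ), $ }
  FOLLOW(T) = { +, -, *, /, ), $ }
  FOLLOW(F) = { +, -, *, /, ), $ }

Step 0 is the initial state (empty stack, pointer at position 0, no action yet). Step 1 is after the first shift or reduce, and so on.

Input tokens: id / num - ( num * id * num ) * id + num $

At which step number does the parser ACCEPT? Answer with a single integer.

Answer: 36

Derivation:
Step 1: shift id. Stack=[id] ptr=1 lookahead=/ remaining=[/ num - ( num * id * num ) * id + num $]
Step 2: reduce F->id. Stack=[F] ptr=1 lookahead=/ remaining=[/ num - ( num * id * num ) * id + num $]
Step 3: reduce T->F. Stack=[T] ptr=1 lookahead=/ remaining=[/ num - ( num * id * num ) * id + num $]
Step 4: shift /. Stack=[T /] ptr=2 lookahead=num remaining=[num - ( num * id * num ) * id + num $]
Step 5: shift num. Stack=[T / num] ptr=3 lookahead=- remaining=[- ( num * id * num ) * id + num $]
Step 6: reduce F->num. Stack=[T / F] ptr=3 lookahead=- remaining=[- ( num * id * num ) * id + num $]
Step 7: reduce T->T / F. Stack=[T] ptr=3 lookahead=- remaining=[- ( num * id * num ) * id + num $]
Step 8: reduce E->T. Stack=[E] ptr=3 lookahead=- remaining=[- ( num * id * num ) * id + num $]
Step 9: shift -. Stack=[E -] ptr=4 lookahead=( remaining=[( num * id * num ) * id + num $]
Step 10: shift (. Stack=[E - (] ptr=5 lookahead=num remaining=[num * id * num ) * id + num $]
Step 11: shift num. Stack=[E - ( num] ptr=6 lookahead=* remaining=[* id * num ) * id + num $]
Step 12: reduce F->num. Stack=[E - ( F] ptr=6 lookahead=* remaining=[* id * num ) * id + num $]
Step 13: reduce T->F. Stack=[E - ( T] ptr=6 lookahead=* remaining=[* id * num ) * id + num $]
Step 14: shift *. Stack=[E - ( T *] ptr=7 lookahead=id remaining=[id * num ) * id + num $]
Step 15: shift id. Stack=[E - ( T * id] ptr=8 lookahead=* remaining=[* num ) * id + num $]
Step 16: reduce F->id. Stack=[E - ( T * F] ptr=8 lookahead=* remaining=[* num ) * id + num $]
Step 17: reduce T->T * F. Stack=[E - ( T] ptr=8 lookahead=* remaining=[* num ) * id + num $]
Step 18: shift *. Stack=[E - ( T *] ptr=9 lookahead=num remaining=[num ) * id + num $]
Step 19: shift num. Stack=[E - ( T * num] ptr=10 lookahead=) remaining=[) * id + num $]
Step 20: reduce F->num. Stack=[E - ( T * F] ptr=10 lookahead=) remaining=[) * id + num $]
Step 21: reduce T->T * F. Stack=[E - ( T] ptr=10 lookahead=) remaining=[) * id + num $]
Step 22: reduce E->T. Stack=[E - ( E] ptr=10 lookahead=) remaining=[) * id + num $]
Step 23: shift ). Stack=[E - ( E )] ptr=11 lookahead=* remaining=[* id + num $]
Step 24: reduce F->( E ). Stack=[E - F] ptr=11 lookahead=* remaining=[* id + num $]
Step 25: reduce T->F. Stack=[E - T] ptr=11 lookahead=* remaining=[* id + num $]
Step 26: shift *. Stack=[E - T *] ptr=12 lookahead=id remaining=[id + num $]
Step 27: shift id. Stack=[E - T * id] ptr=13 lookahead=+ remaining=[+ num $]
Step 28: reduce F->id. Stack=[E - T * F] ptr=13 lookahead=+ remaining=[+ num $]
Step 29: reduce T->T * F. Stack=[E - T] ptr=13 lookahead=+ remaining=[+ num $]
Step 30: reduce E->E - T. Stack=[E] ptr=13 lookahead=+ remaining=[+ num $]
Step 31: shift +. Stack=[E +] ptr=14 lookahead=num remaining=[num $]
Step 32: shift num. Stack=[E + num] ptr=15 lookahead=$ remaining=[$]
Step 33: reduce F->num. Stack=[E + F] ptr=15 lookahead=$ remaining=[$]
Step 34: reduce T->F. Stack=[E + T] ptr=15 lookahead=$ remaining=[$]
Step 35: reduce E->E + T. Stack=[E] ptr=15 lookahead=$ remaining=[$]
Step 36: accept. Stack=[E] ptr=15 lookahead=$ remaining=[$]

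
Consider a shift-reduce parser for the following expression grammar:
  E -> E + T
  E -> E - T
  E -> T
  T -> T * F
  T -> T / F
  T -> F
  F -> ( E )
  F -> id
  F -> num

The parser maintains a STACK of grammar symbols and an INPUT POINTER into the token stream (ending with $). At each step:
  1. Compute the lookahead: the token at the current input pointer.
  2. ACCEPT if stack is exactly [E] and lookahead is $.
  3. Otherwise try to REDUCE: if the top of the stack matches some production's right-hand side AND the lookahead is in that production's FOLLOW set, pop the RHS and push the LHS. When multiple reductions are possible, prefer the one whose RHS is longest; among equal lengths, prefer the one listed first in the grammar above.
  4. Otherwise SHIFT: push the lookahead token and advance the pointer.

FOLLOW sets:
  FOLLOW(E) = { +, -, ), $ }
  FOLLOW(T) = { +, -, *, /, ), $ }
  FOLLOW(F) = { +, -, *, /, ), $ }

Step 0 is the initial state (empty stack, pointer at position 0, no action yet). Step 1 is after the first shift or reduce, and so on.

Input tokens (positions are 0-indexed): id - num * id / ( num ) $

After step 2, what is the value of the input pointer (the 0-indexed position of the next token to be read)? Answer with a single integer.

Answer: 1

Derivation:
Step 1: shift id. Stack=[id] ptr=1 lookahead=- remaining=[- num * id / ( num ) $]
Step 2: reduce F->id. Stack=[F] ptr=1 lookahead=- remaining=[- num * id / ( num ) $]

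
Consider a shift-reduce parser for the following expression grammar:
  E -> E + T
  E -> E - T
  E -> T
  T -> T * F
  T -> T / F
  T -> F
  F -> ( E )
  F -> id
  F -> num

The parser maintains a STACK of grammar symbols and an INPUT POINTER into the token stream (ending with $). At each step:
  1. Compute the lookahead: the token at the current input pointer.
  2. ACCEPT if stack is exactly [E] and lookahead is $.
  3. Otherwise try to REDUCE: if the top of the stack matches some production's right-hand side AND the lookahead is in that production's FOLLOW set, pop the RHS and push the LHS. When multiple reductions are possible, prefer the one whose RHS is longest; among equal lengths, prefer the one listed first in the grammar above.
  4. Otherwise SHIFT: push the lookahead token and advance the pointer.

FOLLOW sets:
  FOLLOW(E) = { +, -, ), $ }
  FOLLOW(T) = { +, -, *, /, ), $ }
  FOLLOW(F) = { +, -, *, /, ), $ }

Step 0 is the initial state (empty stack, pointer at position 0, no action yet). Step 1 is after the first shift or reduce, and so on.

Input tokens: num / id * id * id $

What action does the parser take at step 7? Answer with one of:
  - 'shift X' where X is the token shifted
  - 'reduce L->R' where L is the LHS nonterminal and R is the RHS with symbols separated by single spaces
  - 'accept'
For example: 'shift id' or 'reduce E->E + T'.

Step 1: shift num. Stack=[num] ptr=1 lookahead=/ remaining=[/ id * id * id $]
Step 2: reduce F->num. Stack=[F] ptr=1 lookahead=/ remaining=[/ id * id * id $]
Step 3: reduce T->F. Stack=[T] ptr=1 lookahead=/ remaining=[/ id * id * id $]
Step 4: shift /. Stack=[T /] ptr=2 lookahead=id remaining=[id * id * id $]
Step 5: shift id. Stack=[T / id] ptr=3 lookahead=* remaining=[* id * id $]
Step 6: reduce F->id. Stack=[T / F] ptr=3 lookahead=* remaining=[* id * id $]
Step 7: reduce T->T / F. Stack=[T] ptr=3 lookahead=* remaining=[* id * id $]

Answer: reduce T->T / F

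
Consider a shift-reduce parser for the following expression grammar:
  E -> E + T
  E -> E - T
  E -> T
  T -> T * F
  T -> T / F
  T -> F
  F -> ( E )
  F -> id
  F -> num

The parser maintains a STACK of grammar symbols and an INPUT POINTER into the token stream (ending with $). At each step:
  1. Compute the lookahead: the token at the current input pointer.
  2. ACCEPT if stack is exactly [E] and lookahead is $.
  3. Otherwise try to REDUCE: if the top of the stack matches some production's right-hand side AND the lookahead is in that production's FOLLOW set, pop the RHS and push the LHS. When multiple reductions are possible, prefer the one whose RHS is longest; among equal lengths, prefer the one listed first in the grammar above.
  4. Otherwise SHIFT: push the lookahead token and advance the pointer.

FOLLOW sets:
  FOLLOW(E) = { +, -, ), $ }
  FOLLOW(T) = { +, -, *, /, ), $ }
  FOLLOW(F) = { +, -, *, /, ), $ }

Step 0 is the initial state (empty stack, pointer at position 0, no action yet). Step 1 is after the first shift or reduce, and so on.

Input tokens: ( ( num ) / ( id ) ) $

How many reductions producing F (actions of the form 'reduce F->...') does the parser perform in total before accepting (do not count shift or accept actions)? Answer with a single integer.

Answer: 5

Derivation:
Step 1: shift (. Stack=[(] ptr=1 lookahead=( remaining=[( num ) / ( id ) ) $]
Step 2: shift (. Stack=[( (] ptr=2 lookahead=num remaining=[num ) / ( id ) ) $]
Step 3: shift num. Stack=[( ( num] ptr=3 lookahead=) remaining=[) / ( id ) ) $]
Step 4: reduce F->num. Stack=[( ( F] ptr=3 lookahead=) remaining=[) / ( id ) ) $]
Step 5: reduce T->F. Stack=[( ( T] ptr=3 lookahead=) remaining=[) / ( id ) ) $]
Step 6: reduce E->T. Stack=[( ( E] ptr=3 lookahead=) remaining=[) / ( id ) ) $]
Step 7: shift ). Stack=[( ( E )] ptr=4 lookahead=/ remaining=[/ ( id ) ) $]
Step 8: reduce F->( E ). Stack=[( F] ptr=4 lookahead=/ remaining=[/ ( id ) ) $]
Step 9: reduce T->F. Stack=[( T] ptr=4 lookahead=/ remaining=[/ ( id ) ) $]
Step 10: shift /. Stack=[( T /] ptr=5 lookahead=( remaining=[( id ) ) $]
Step 11: shift (. Stack=[( T / (] ptr=6 lookahead=id remaining=[id ) ) $]
Step 12: shift id. Stack=[( T / ( id] ptr=7 lookahead=) remaining=[) ) $]
Step 13: reduce F->id. Stack=[( T / ( F] ptr=7 lookahead=) remaining=[) ) $]
Step 14: reduce T->F. Stack=[( T / ( T] ptr=7 lookahead=) remaining=[) ) $]
Step 15: reduce E->T. Stack=[( T / ( E] ptr=7 lookahead=) remaining=[) ) $]
Step 16: shift ). Stack=[( T / ( E )] ptr=8 lookahead=) remaining=[) $]
Step 17: reduce F->( E ). Stack=[( T / F] ptr=8 lookahead=) remaining=[) $]
Step 18: reduce T->T / F. Stack=[( T] ptr=8 lookahead=) remaining=[) $]
Step 19: reduce E->T. Stack=[( E] ptr=8 lookahead=) remaining=[) $]
Step 20: shift ). Stack=[( E )] ptr=9 lookahead=$ remaining=[$]
Step 21: reduce F->( E ). Stack=[F] ptr=9 lookahead=$ remaining=[$]
Step 22: reduce T->F. Stack=[T] ptr=9 lookahead=$ remaining=[$]
Step 23: reduce E->T. Stack=[E] ptr=9 lookahead=$ remaining=[$]
Step 24: accept. Stack=[E] ptr=9 lookahead=$ remaining=[$]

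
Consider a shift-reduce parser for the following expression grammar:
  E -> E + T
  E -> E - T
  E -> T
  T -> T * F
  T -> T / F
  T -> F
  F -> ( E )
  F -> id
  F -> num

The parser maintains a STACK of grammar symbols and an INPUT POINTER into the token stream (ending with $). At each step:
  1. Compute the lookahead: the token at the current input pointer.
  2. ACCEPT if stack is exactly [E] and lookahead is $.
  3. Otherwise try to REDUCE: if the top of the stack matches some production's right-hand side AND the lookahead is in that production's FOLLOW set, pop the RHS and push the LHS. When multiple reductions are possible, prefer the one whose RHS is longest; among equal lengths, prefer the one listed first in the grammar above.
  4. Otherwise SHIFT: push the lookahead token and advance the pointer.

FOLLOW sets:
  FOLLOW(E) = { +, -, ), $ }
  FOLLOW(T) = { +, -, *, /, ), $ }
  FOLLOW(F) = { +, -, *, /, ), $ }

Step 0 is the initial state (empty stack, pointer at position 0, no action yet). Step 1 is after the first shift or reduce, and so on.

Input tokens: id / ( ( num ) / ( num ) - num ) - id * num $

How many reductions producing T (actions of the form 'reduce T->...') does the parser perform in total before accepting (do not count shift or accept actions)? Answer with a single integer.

Answer: 9

Derivation:
Step 1: shift id. Stack=[id] ptr=1 lookahead=/ remaining=[/ ( ( num ) / ( num ) - num ) - id * num $]
Step 2: reduce F->id. Stack=[F] ptr=1 lookahead=/ remaining=[/ ( ( num ) / ( num ) - num ) - id * num $]
Step 3: reduce T->F. Stack=[T] ptr=1 lookahead=/ remaining=[/ ( ( num ) / ( num ) - num ) - id * num $]
Step 4: shift /. Stack=[T /] ptr=2 lookahead=( remaining=[( ( num ) / ( num ) - num ) - id * num $]
Step 5: shift (. Stack=[T / (] ptr=3 lookahead=( remaining=[( num ) / ( num ) - num ) - id * num $]
Step 6: shift (. Stack=[T / ( (] ptr=4 lookahead=num remaining=[num ) / ( num ) - num ) - id * num $]
Step 7: shift num. Stack=[T / ( ( num] ptr=5 lookahead=) remaining=[) / ( num ) - num ) - id * num $]
Step 8: reduce F->num. Stack=[T / ( ( F] ptr=5 lookahead=) remaining=[) / ( num ) - num ) - id * num $]
Step 9: reduce T->F. Stack=[T / ( ( T] ptr=5 lookahead=) remaining=[) / ( num ) - num ) - id * num $]
Step 10: reduce E->T. Stack=[T / ( ( E] ptr=5 lookahead=) remaining=[) / ( num ) - num ) - id * num $]
Step 11: shift ). Stack=[T / ( ( E )] ptr=6 lookahead=/ remaining=[/ ( num ) - num ) - id * num $]
Step 12: reduce F->( E ). Stack=[T / ( F] ptr=6 lookahead=/ remaining=[/ ( num ) - num ) - id * num $]
Step 13: reduce T->F. Stack=[T / ( T] ptr=6 lookahead=/ remaining=[/ ( num ) - num ) - id * num $]
Step 14: shift /. Stack=[T / ( T /] ptr=7 lookahead=( remaining=[( num ) - num ) - id * num $]
Step 15: shift (. Stack=[T / ( T / (] ptr=8 lookahead=num remaining=[num ) - num ) - id * num $]
Step 16: shift num. Stack=[T / ( T / ( num] ptr=9 lookahead=) remaining=[) - num ) - id * num $]
Step 17: reduce F->num. Stack=[T / ( T / ( F] ptr=9 lookahead=) remaining=[) - num ) - id * num $]
Step 18: reduce T->F. Stack=[T / ( T / ( T] ptr=9 lookahead=) remaining=[) - num ) - id * num $]
Step 19: reduce E->T. Stack=[T / ( T / ( E] ptr=9 lookahead=) remaining=[) - num ) - id * num $]
Step 20: shift ). Stack=[T / ( T / ( E )] ptr=10 lookahead=- remaining=[- num ) - id * num $]
Step 21: reduce F->( E ). Stack=[T / ( T / F] ptr=10 lookahead=- remaining=[- num ) - id * num $]
Step 22: reduce T->T / F. Stack=[T / ( T] ptr=10 lookahead=- remaining=[- num ) - id * num $]
Step 23: reduce E->T. Stack=[T / ( E] ptr=10 lookahead=- remaining=[- num ) - id * num $]
Step 24: shift -. Stack=[T / ( E -] ptr=11 lookahead=num remaining=[num ) - id * num $]
Step 25: shift num. Stack=[T / ( E - num] ptr=12 lookahead=) remaining=[) - id * num $]
Step 26: reduce F->num. Stack=[T / ( E - F] ptr=12 lookahead=) remaining=[) - id * num $]
Step 27: reduce T->F. Stack=[T / ( E - T] ptr=12 lookahead=) remaining=[) - id * num $]
Step 28: reduce E->E - T. Stack=[T / ( E] ptr=12 lookahead=) remaining=[) - id * num $]
Step 29: shift ). Stack=[T / ( E )] ptr=13 lookahead=- remaining=[- id * num $]
Step 30: reduce F->( E ). Stack=[T / F] ptr=13 lookahead=- remaining=[- id * num $]
Step 31: reduce T->T / F. Stack=[T] ptr=13 lookahead=- remaining=[- id * num $]
Step 32: reduce E->T. Stack=[E] ptr=13 lookahead=- remaining=[- id * num $]
Step 33: shift -. Stack=[E -] ptr=14 lookahead=id remaining=[id * num $]
Step 34: shift id. Stack=[E - id] ptr=15 lookahead=* remaining=[* num $]
Step 35: reduce F->id. Stack=[E - F] ptr=15 lookahead=* remaining=[* num $]
Step 36: reduce T->F. Stack=[E - T] ptr=15 lookahead=* remaining=[* num $]
Step 37: shift *. Stack=[E - T *] ptr=16 lookahead=num remaining=[num $]
Step 38: shift num. Stack=[E - T * num] ptr=17 lookahead=$ remaining=[$]
Step 39: reduce F->num. Stack=[E - T * F] ptr=17 lookahead=$ remaining=[$]
Step 40: reduce T->T * F. Stack=[E - T] ptr=17 lookahead=$ remaining=[$]
Step 41: reduce E->E - T. Stack=[E] ptr=17 lookahead=$ remaining=[$]
Step 42: accept. Stack=[E] ptr=17 lookahead=$ remaining=[$]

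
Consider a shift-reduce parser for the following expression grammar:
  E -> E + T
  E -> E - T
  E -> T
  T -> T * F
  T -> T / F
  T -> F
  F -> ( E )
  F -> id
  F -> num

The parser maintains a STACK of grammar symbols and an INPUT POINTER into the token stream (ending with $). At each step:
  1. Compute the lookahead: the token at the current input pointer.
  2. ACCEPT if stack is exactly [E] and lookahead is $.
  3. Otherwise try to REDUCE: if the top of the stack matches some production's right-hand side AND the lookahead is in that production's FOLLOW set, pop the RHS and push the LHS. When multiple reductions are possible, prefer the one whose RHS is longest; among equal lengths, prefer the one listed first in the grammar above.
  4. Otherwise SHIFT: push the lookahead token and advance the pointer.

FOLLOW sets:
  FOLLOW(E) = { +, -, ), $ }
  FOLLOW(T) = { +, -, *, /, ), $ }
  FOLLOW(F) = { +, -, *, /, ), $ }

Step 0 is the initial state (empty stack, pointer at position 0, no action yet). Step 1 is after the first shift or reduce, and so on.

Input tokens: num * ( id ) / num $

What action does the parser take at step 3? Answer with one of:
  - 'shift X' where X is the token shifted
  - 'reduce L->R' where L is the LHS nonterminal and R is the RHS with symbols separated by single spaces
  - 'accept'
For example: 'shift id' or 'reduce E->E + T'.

Step 1: shift num. Stack=[num] ptr=1 lookahead=* remaining=[* ( id ) / num $]
Step 2: reduce F->num. Stack=[F] ptr=1 lookahead=* remaining=[* ( id ) / num $]
Step 3: reduce T->F. Stack=[T] ptr=1 lookahead=* remaining=[* ( id ) / num $]

Answer: reduce T->F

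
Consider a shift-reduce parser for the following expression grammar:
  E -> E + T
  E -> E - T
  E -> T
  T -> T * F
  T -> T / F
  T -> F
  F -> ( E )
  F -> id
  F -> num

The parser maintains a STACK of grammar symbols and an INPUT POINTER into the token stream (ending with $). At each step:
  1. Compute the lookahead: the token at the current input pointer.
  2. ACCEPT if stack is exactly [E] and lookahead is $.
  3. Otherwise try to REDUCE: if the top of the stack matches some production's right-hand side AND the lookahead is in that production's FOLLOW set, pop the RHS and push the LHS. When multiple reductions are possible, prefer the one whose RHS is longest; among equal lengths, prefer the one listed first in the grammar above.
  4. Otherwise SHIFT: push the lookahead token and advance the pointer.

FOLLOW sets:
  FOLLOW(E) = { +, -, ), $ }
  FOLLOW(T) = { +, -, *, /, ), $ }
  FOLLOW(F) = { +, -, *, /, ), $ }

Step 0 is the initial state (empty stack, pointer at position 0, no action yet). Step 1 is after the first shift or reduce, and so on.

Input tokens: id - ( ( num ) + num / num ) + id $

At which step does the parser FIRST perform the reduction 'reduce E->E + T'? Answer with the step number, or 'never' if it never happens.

Answer: 24

Derivation:
Step 1: shift id. Stack=[id] ptr=1 lookahead=- remaining=[- ( ( num ) + num / num ) + id $]
Step 2: reduce F->id. Stack=[F] ptr=1 lookahead=- remaining=[- ( ( num ) + num / num ) + id $]
Step 3: reduce T->F. Stack=[T] ptr=1 lookahead=- remaining=[- ( ( num ) + num / num ) + id $]
Step 4: reduce E->T. Stack=[E] ptr=1 lookahead=- remaining=[- ( ( num ) + num / num ) + id $]
Step 5: shift -. Stack=[E -] ptr=2 lookahead=( remaining=[( ( num ) + num / num ) + id $]
Step 6: shift (. Stack=[E - (] ptr=3 lookahead=( remaining=[( num ) + num / num ) + id $]
Step 7: shift (. Stack=[E - ( (] ptr=4 lookahead=num remaining=[num ) + num / num ) + id $]
Step 8: shift num. Stack=[E - ( ( num] ptr=5 lookahead=) remaining=[) + num / num ) + id $]
Step 9: reduce F->num. Stack=[E - ( ( F] ptr=5 lookahead=) remaining=[) + num / num ) + id $]
Step 10: reduce T->F. Stack=[E - ( ( T] ptr=5 lookahead=) remaining=[) + num / num ) + id $]
Step 11: reduce E->T. Stack=[E - ( ( E] ptr=5 lookahead=) remaining=[) + num / num ) + id $]
Step 12: shift ). Stack=[E - ( ( E )] ptr=6 lookahead=+ remaining=[+ num / num ) + id $]
Step 13: reduce F->( E ). Stack=[E - ( F] ptr=6 lookahead=+ remaining=[+ num / num ) + id $]
Step 14: reduce T->F. Stack=[E - ( T] ptr=6 lookahead=+ remaining=[+ num / num ) + id $]
Step 15: reduce E->T. Stack=[E - ( E] ptr=6 lookahead=+ remaining=[+ num / num ) + id $]
Step 16: shift +. Stack=[E - ( E +] ptr=7 lookahead=num remaining=[num / num ) + id $]
Step 17: shift num. Stack=[E - ( E + num] ptr=8 lookahead=/ remaining=[/ num ) + id $]
Step 18: reduce F->num. Stack=[E - ( E + F] ptr=8 lookahead=/ remaining=[/ num ) + id $]
Step 19: reduce T->F. Stack=[E - ( E + T] ptr=8 lookahead=/ remaining=[/ num ) + id $]
Step 20: shift /. Stack=[E - ( E + T /] ptr=9 lookahead=num remaining=[num ) + id $]
Step 21: shift num. Stack=[E - ( E + T / num] ptr=10 lookahead=) remaining=[) + id $]
Step 22: reduce F->num. Stack=[E - ( E + T / F] ptr=10 lookahead=) remaining=[) + id $]
Step 23: reduce T->T / F. Stack=[E - ( E + T] ptr=10 lookahead=) remaining=[) + id $]
Step 24: reduce E->E + T. Stack=[E - ( E] ptr=10 lookahead=) remaining=[) + id $]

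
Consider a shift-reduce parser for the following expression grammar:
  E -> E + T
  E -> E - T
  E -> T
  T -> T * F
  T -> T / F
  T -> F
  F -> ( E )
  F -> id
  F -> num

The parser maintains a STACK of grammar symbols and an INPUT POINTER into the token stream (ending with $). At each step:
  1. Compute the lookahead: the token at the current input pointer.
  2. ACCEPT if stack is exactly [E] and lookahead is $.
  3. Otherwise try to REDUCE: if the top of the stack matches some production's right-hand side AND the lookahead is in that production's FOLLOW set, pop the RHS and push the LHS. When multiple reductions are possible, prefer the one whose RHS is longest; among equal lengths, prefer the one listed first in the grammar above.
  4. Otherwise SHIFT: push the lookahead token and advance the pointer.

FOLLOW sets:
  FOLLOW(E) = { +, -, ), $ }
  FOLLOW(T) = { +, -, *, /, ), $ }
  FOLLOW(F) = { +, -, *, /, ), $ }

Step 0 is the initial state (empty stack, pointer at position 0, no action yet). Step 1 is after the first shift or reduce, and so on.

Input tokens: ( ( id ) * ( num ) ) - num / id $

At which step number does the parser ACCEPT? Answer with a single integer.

Answer: 33

Derivation:
Step 1: shift (. Stack=[(] ptr=1 lookahead=( remaining=[( id ) * ( num ) ) - num / id $]
Step 2: shift (. Stack=[( (] ptr=2 lookahead=id remaining=[id ) * ( num ) ) - num / id $]
Step 3: shift id. Stack=[( ( id] ptr=3 lookahead=) remaining=[) * ( num ) ) - num / id $]
Step 4: reduce F->id. Stack=[( ( F] ptr=3 lookahead=) remaining=[) * ( num ) ) - num / id $]
Step 5: reduce T->F. Stack=[( ( T] ptr=3 lookahead=) remaining=[) * ( num ) ) - num / id $]
Step 6: reduce E->T. Stack=[( ( E] ptr=3 lookahead=) remaining=[) * ( num ) ) - num / id $]
Step 7: shift ). Stack=[( ( E )] ptr=4 lookahead=* remaining=[* ( num ) ) - num / id $]
Step 8: reduce F->( E ). Stack=[( F] ptr=4 lookahead=* remaining=[* ( num ) ) - num / id $]
Step 9: reduce T->F. Stack=[( T] ptr=4 lookahead=* remaining=[* ( num ) ) - num / id $]
Step 10: shift *. Stack=[( T *] ptr=5 lookahead=( remaining=[( num ) ) - num / id $]
Step 11: shift (. Stack=[( T * (] ptr=6 lookahead=num remaining=[num ) ) - num / id $]
Step 12: shift num. Stack=[( T * ( num] ptr=7 lookahead=) remaining=[) ) - num / id $]
Step 13: reduce F->num. Stack=[( T * ( F] ptr=7 lookahead=) remaining=[) ) - num / id $]
Step 14: reduce T->F. Stack=[( T * ( T] ptr=7 lookahead=) remaining=[) ) - num / id $]
Step 15: reduce E->T. Stack=[( T * ( E] ptr=7 lookahead=) remaining=[) ) - num / id $]
Step 16: shift ). Stack=[( T * ( E )] ptr=8 lookahead=) remaining=[) - num / id $]
Step 17: reduce F->( E ). Stack=[( T * F] ptr=8 lookahead=) remaining=[) - num / id $]
Step 18: reduce T->T * F. Stack=[( T] ptr=8 lookahead=) remaining=[) - num / id $]
Step 19: reduce E->T. Stack=[( E] ptr=8 lookahead=) remaining=[) - num / id $]
Step 20: shift ). Stack=[( E )] ptr=9 lookahead=- remaining=[- num / id $]
Step 21: reduce F->( E ). Stack=[F] ptr=9 lookahead=- remaining=[- num / id $]
Step 22: reduce T->F. Stack=[T] ptr=9 lookahead=- remaining=[- num / id $]
Step 23: reduce E->T. Stack=[E] ptr=9 lookahead=- remaining=[- num / id $]
Step 24: shift -. Stack=[E -] ptr=10 lookahead=num remaining=[num / id $]
Step 25: shift num. Stack=[E - num] ptr=11 lookahead=/ remaining=[/ id $]
Step 26: reduce F->num. Stack=[E - F] ptr=11 lookahead=/ remaining=[/ id $]
Step 27: reduce T->F. Stack=[E - T] ptr=11 lookahead=/ remaining=[/ id $]
Step 28: shift /. Stack=[E - T /] ptr=12 lookahead=id remaining=[id $]
Step 29: shift id. Stack=[E - T / id] ptr=13 lookahead=$ remaining=[$]
Step 30: reduce F->id. Stack=[E - T / F] ptr=13 lookahead=$ remaining=[$]
Step 31: reduce T->T / F. Stack=[E - T] ptr=13 lookahead=$ remaining=[$]
Step 32: reduce E->E - T. Stack=[E] ptr=13 lookahead=$ remaining=[$]
Step 33: accept. Stack=[E] ptr=13 lookahead=$ remaining=[$]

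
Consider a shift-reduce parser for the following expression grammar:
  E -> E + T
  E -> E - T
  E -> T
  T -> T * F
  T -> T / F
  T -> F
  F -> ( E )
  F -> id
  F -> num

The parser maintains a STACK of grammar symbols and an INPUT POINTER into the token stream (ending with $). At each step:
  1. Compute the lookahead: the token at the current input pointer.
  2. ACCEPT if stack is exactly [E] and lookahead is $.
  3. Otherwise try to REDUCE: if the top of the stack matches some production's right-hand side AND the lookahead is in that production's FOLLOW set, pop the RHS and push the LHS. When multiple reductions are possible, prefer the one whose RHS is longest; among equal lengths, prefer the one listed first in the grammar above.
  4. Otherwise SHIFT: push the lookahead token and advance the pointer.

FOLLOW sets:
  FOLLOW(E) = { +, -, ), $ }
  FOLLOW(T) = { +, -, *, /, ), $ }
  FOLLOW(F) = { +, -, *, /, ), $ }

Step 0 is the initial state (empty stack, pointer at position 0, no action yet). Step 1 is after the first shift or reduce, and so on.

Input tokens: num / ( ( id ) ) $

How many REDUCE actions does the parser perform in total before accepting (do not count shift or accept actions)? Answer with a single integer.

Step 1: shift num. Stack=[num] ptr=1 lookahead=/ remaining=[/ ( ( id ) ) $]
Step 2: reduce F->num. Stack=[F] ptr=1 lookahead=/ remaining=[/ ( ( id ) ) $]
Step 3: reduce T->F. Stack=[T] ptr=1 lookahead=/ remaining=[/ ( ( id ) ) $]
Step 4: shift /. Stack=[T /] ptr=2 lookahead=( remaining=[( ( id ) ) $]
Step 5: shift (. Stack=[T / (] ptr=3 lookahead=( remaining=[( id ) ) $]
Step 6: shift (. Stack=[T / ( (] ptr=4 lookahead=id remaining=[id ) ) $]
Step 7: shift id. Stack=[T / ( ( id] ptr=5 lookahead=) remaining=[) ) $]
Step 8: reduce F->id. Stack=[T / ( ( F] ptr=5 lookahead=) remaining=[) ) $]
Step 9: reduce T->F. Stack=[T / ( ( T] ptr=5 lookahead=) remaining=[) ) $]
Step 10: reduce E->T. Stack=[T / ( ( E] ptr=5 lookahead=) remaining=[) ) $]
Step 11: shift ). Stack=[T / ( ( E )] ptr=6 lookahead=) remaining=[) $]
Step 12: reduce F->( E ). Stack=[T / ( F] ptr=6 lookahead=) remaining=[) $]
Step 13: reduce T->F. Stack=[T / ( T] ptr=6 lookahead=) remaining=[) $]
Step 14: reduce E->T. Stack=[T / ( E] ptr=6 lookahead=) remaining=[) $]
Step 15: shift ). Stack=[T / ( E )] ptr=7 lookahead=$ remaining=[$]
Step 16: reduce F->( E ). Stack=[T / F] ptr=7 lookahead=$ remaining=[$]
Step 17: reduce T->T / F. Stack=[T] ptr=7 lookahead=$ remaining=[$]
Step 18: reduce E->T. Stack=[E] ptr=7 lookahead=$ remaining=[$]
Step 19: accept. Stack=[E] ptr=7 lookahead=$ remaining=[$]

Answer: 11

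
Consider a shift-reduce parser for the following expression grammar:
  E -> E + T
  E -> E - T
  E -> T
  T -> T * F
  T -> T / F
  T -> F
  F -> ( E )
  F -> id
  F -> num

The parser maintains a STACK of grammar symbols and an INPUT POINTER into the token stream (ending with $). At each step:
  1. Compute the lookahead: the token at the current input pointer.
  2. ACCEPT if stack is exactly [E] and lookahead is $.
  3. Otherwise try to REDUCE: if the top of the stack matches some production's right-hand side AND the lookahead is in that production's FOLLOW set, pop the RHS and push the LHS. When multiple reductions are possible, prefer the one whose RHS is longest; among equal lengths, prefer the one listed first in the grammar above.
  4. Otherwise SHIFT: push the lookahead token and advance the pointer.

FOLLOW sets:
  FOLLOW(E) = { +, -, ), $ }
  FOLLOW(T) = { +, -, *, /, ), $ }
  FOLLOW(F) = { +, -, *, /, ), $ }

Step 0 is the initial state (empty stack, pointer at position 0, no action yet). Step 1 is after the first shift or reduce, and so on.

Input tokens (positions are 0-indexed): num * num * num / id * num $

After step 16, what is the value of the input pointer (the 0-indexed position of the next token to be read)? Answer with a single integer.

Answer: 8

Derivation:
Step 1: shift num. Stack=[num] ptr=1 lookahead=* remaining=[* num * num / id * num $]
Step 2: reduce F->num. Stack=[F] ptr=1 lookahead=* remaining=[* num * num / id * num $]
Step 3: reduce T->F. Stack=[T] ptr=1 lookahead=* remaining=[* num * num / id * num $]
Step 4: shift *. Stack=[T *] ptr=2 lookahead=num remaining=[num * num / id * num $]
Step 5: shift num. Stack=[T * num] ptr=3 lookahead=* remaining=[* num / id * num $]
Step 6: reduce F->num. Stack=[T * F] ptr=3 lookahead=* remaining=[* num / id * num $]
Step 7: reduce T->T * F. Stack=[T] ptr=3 lookahead=* remaining=[* num / id * num $]
Step 8: shift *. Stack=[T *] ptr=4 lookahead=num remaining=[num / id * num $]
Step 9: shift num. Stack=[T * num] ptr=5 lookahead=/ remaining=[/ id * num $]
Step 10: reduce F->num. Stack=[T * F] ptr=5 lookahead=/ remaining=[/ id * num $]
Step 11: reduce T->T * F. Stack=[T] ptr=5 lookahead=/ remaining=[/ id * num $]
Step 12: shift /. Stack=[T /] ptr=6 lookahead=id remaining=[id * num $]
Step 13: shift id. Stack=[T / id] ptr=7 lookahead=* remaining=[* num $]
Step 14: reduce F->id. Stack=[T / F] ptr=7 lookahead=* remaining=[* num $]
Step 15: reduce T->T / F. Stack=[T] ptr=7 lookahead=* remaining=[* num $]
Step 16: shift *. Stack=[T *] ptr=8 lookahead=num remaining=[num $]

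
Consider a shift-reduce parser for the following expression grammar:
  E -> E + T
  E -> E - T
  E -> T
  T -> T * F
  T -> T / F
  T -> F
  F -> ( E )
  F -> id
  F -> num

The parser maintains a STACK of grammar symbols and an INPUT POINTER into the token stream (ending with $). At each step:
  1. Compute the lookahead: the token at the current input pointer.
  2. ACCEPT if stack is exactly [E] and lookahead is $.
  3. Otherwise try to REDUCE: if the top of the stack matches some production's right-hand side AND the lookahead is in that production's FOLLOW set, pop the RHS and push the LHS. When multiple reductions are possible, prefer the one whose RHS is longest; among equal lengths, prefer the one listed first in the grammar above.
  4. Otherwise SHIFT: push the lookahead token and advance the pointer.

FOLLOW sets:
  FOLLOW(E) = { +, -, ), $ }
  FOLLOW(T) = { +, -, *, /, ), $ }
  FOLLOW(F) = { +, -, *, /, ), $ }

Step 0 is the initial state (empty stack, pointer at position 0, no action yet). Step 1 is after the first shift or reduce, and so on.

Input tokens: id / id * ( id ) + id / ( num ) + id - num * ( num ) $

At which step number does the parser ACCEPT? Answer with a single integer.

Answer: 51

Derivation:
Step 1: shift id. Stack=[id] ptr=1 lookahead=/ remaining=[/ id * ( id ) + id / ( num ) + id - num * ( num ) $]
Step 2: reduce F->id. Stack=[F] ptr=1 lookahead=/ remaining=[/ id * ( id ) + id / ( num ) + id - num * ( num ) $]
Step 3: reduce T->F. Stack=[T] ptr=1 lookahead=/ remaining=[/ id * ( id ) + id / ( num ) + id - num * ( num ) $]
Step 4: shift /. Stack=[T /] ptr=2 lookahead=id remaining=[id * ( id ) + id / ( num ) + id - num * ( num ) $]
Step 5: shift id. Stack=[T / id] ptr=3 lookahead=* remaining=[* ( id ) + id / ( num ) + id - num * ( num ) $]
Step 6: reduce F->id. Stack=[T / F] ptr=3 lookahead=* remaining=[* ( id ) + id / ( num ) + id - num * ( num ) $]
Step 7: reduce T->T / F. Stack=[T] ptr=3 lookahead=* remaining=[* ( id ) + id / ( num ) + id - num * ( num ) $]
Step 8: shift *. Stack=[T *] ptr=4 lookahead=( remaining=[( id ) + id / ( num ) + id - num * ( num ) $]
Step 9: shift (. Stack=[T * (] ptr=5 lookahead=id remaining=[id ) + id / ( num ) + id - num * ( num ) $]
Step 10: shift id. Stack=[T * ( id] ptr=6 lookahead=) remaining=[) + id / ( num ) + id - num * ( num ) $]
Step 11: reduce F->id. Stack=[T * ( F] ptr=6 lookahead=) remaining=[) + id / ( num ) + id - num * ( num ) $]
Step 12: reduce T->F. Stack=[T * ( T] ptr=6 lookahead=) remaining=[) + id / ( num ) + id - num * ( num ) $]
Step 13: reduce E->T. Stack=[T * ( E] ptr=6 lookahead=) remaining=[) + id / ( num ) + id - num * ( num ) $]
Step 14: shift ). Stack=[T * ( E )] ptr=7 lookahead=+ remaining=[+ id / ( num ) + id - num * ( num ) $]
Step 15: reduce F->( E ). Stack=[T * F] ptr=7 lookahead=+ remaining=[+ id / ( num ) + id - num * ( num ) $]
Step 16: reduce T->T * F. Stack=[T] ptr=7 lookahead=+ remaining=[+ id / ( num ) + id - num * ( num ) $]
Step 17: reduce E->T. Stack=[E] ptr=7 lookahead=+ remaining=[+ id / ( num ) + id - num * ( num ) $]
Step 18: shift +. Stack=[E +] ptr=8 lookahead=id remaining=[id / ( num ) + id - num * ( num ) $]
Step 19: shift id. Stack=[E + id] ptr=9 lookahead=/ remaining=[/ ( num ) + id - num * ( num ) $]
Step 20: reduce F->id. Stack=[E + F] ptr=9 lookahead=/ remaining=[/ ( num ) + id - num * ( num ) $]
Step 21: reduce T->F. Stack=[E + T] ptr=9 lookahead=/ remaining=[/ ( num ) + id - num * ( num ) $]
Step 22: shift /. Stack=[E + T /] ptr=10 lookahead=( remaining=[( num ) + id - num * ( num ) $]
Step 23: shift (. Stack=[E + T / (] ptr=11 lookahead=num remaining=[num ) + id - num * ( num ) $]
Step 24: shift num. Stack=[E + T / ( num] ptr=12 lookahead=) remaining=[) + id - num * ( num ) $]
Step 25: reduce F->num. Stack=[E + T / ( F] ptr=12 lookahead=) remaining=[) + id - num * ( num ) $]
Step 26: reduce T->F. Stack=[E + T / ( T] ptr=12 lookahead=) remaining=[) + id - num * ( num ) $]
Step 27: reduce E->T. Stack=[E + T / ( E] ptr=12 lookahead=) remaining=[) + id - num * ( num ) $]
Step 28: shift ). Stack=[E + T / ( E )] ptr=13 lookahead=+ remaining=[+ id - num * ( num ) $]
Step 29: reduce F->( E ). Stack=[E + T / F] ptr=13 lookahead=+ remaining=[+ id - num * ( num ) $]
Step 30: reduce T->T / F. Stack=[E + T] ptr=13 lookahead=+ remaining=[+ id - num * ( num ) $]
Step 31: reduce E->E + T. Stack=[E] ptr=13 lookahead=+ remaining=[+ id - num * ( num ) $]
Step 32: shift +. Stack=[E +] ptr=14 lookahead=id remaining=[id - num * ( num ) $]
Step 33: shift id. Stack=[E + id] ptr=15 lookahead=- remaining=[- num * ( num ) $]
Step 34: reduce F->id. Stack=[E + F] ptr=15 lookahead=- remaining=[- num * ( num ) $]
Step 35: reduce T->F. Stack=[E + T] ptr=15 lookahead=- remaining=[- num * ( num ) $]
Step 36: reduce E->E + T. Stack=[E] ptr=15 lookahead=- remaining=[- num * ( num ) $]
Step 37: shift -. Stack=[E -] ptr=16 lookahead=num remaining=[num * ( num ) $]
Step 38: shift num. Stack=[E - num] ptr=17 lookahead=* remaining=[* ( num ) $]
Step 39: reduce F->num. Stack=[E - F] ptr=17 lookahead=* remaining=[* ( num ) $]
Step 40: reduce T->F. Stack=[E - T] ptr=17 lookahead=* remaining=[* ( num ) $]
Step 41: shift *. Stack=[E - T *] ptr=18 lookahead=( remaining=[( num ) $]
Step 42: shift (. Stack=[E - T * (] ptr=19 lookahead=num remaining=[num ) $]
Step 43: shift num. Stack=[E - T * ( num] ptr=20 lookahead=) remaining=[) $]
Step 44: reduce F->num. Stack=[E - T * ( F] ptr=20 lookahead=) remaining=[) $]
Step 45: reduce T->F. Stack=[E - T * ( T] ptr=20 lookahead=) remaining=[) $]
Step 46: reduce E->T. Stack=[E - T * ( E] ptr=20 lookahead=) remaining=[) $]
Step 47: shift ). Stack=[E - T * ( E )] ptr=21 lookahead=$ remaining=[$]
Step 48: reduce F->( E ). Stack=[E - T * F] ptr=21 lookahead=$ remaining=[$]
Step 49: reduce T->T * F. Stack=[E - T] ptr=21 lookahead=$ remaining=[$]
Step 50: reduce E->E - T. Stack=[E] ptr=21 lookahead=$ remaining=[$]
Step 51: accept. Stack=[E] ptr=21 lookahead=$ remaining=[$]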